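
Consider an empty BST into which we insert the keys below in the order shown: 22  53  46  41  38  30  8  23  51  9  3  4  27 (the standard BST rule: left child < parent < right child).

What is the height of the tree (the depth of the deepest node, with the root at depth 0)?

7

Insert 22: tree is empty, so 22 becomes the root.
Insert 53: 53 > 22 → go right. Place as right child of 22.
Insert 46: 46 > 22 → go right; 46 < 53 → go left. Place as left child of 53.
Insert 41: 41 > 22 → go right; 41 < 53 → go left; 41 < 46 → go left. Place as left child of 46.
Insert 38: 38 > 22 → go right; 38 < 53 → go left; 38 < 46 → go left; 38 < 41 → go left. Place as left child of 41.
Insert 30: 30 > 22 → go right; 30 < 53 → go left; 30 < 46 → go left; 30 < 41 → go left; 30 < 38 → go left. Place as left child of 38.
Insert 8: 8 < 22 → go left. Place as left child of 22.
Insert 23: 23 > 22 → go right; 23 < 53 → go left; 23 < 46 → go left; 23 < 41 → go left; 23 < 38 → go left; 23 < 30 → go left. Place as left child of 30.
Insert 51: 51 > 22 → go right; 51 < 53 → go left; 51 > 46 → go right. Place as right child of 46.
Insert 9: 9 < 22 → go left; 9 > 8 → go right. Place as right child of 8.
Insert 3: 3 < 22 → go left; 3 < 8 → go left. Place as left child of 8.
Insert 4: 4 < 22 → go left; 4 < 8 → go left; 4 > 3 → go right. Place as right child of 3.
Insert 27: 27 > 22 → go right; 27 < 53 → go left; 27 < 46 → go left; 27 < 41 → go left; 27 < 38 → go left; 27 < 30 → go left; 27 > 23 → go right. Place as right child of 23.

The deepest node is 27 at depth 7.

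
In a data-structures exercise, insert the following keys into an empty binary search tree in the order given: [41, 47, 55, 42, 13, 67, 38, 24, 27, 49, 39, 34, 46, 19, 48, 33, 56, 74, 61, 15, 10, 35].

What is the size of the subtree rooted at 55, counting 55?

Insert 41: tree is empty, so 41 becomes the root.
Insert 47: 47 > 41 → go right. Place as right child of 41.
Insert 55: 55 > 41 → go right; 55 > 47 → go right. Place as right child of 47.
Insert 42: 42 > 41 → go right; 42 < 47 → go left. Place as left child of 47.
Insert 13: 13 < 41 → go left. Place as left child of 41.
Insert 67: 67 > 41 → go right; 67 > 47 → go right; 67 > 55 → go right. Place as right child of 55.
Insert 38: 38 < 41 → go left; 38 > 13 → go right. Place as right child of 13.
Insert 24: 24 < 41 → go left; 24 > 13 → go right; 24 < 38 → go left. Place as left child of 38.
Insert 27: 27 < 41 → go left; 27 > 13 → go right; 27 < 38 → go left; 27 > 24 → go right. Place as right child of 24.
Insert 49: 49 > 41 → go right; 49 > 47 → go right; 49 < 55 → go left. Place as left child of 55.
Insert 39: 39 < 41 → go left; 39 > 13 → go right; 39 > 38 → go right. Place as right child of 38.
Insert 34: 34 < 41 → go left; 34 > 13 → go right; 34 < 38 → go left; 34 > 24 → go right; 34 > 27 → go right. Place as right child of 27.
Insert 46: 46 > 41 → go right; 46 < 47 → go left; 46 > 42 → go right. Place as right child of 42.
Insert 19: 19 < 41 → go left; 19 > 13 → go right; 19 < 38 → go left; 19 < 24 → go left. Place as left child of 24.
Insert 48: 48 > 41 → go right; 48 > 47 → go right; 48 < 55 → go left; 48 < 49 → go left. Place as left child of 49.
Insert 33: 33 < 41 → go left; 33 > 13 → go right; 33 < 38 → go left; 33 > 24 → go right; 33 > 27 → go right; 33 < 34 → go left. Place as left child of 34.
Insert 56: 56 > 41 → go right; 56 > 47 → go right; 56 > 55 → go right; 56 < 67 → go left. Place as left child of 67.
Insert 74: 74 > 41 → go right; 74 > 47 → go right; 74 > 55 → go right; 74 > 67 → go right. Place as right child of 67.
Insert 61: 61 > 41 → go right; 61 > 47 → go right; 61 > 55 → go right; 61 < 67 → go left; 61 > 56 → go right. Place as right child of 56.
Insert 15: 15 < 41 → go left; 15 > 13 → go right; 15 < 38 → go left; 15 < 24 → go left; 15 < 19 → go left. Place as left child of 19.
Insert 10: 10 < 41 → go left; 10 < 13 → go left. Place as left child of 13.
Insert 35: 35 < 41 → go left; 35 > 13 → go right; 35 < 38 → go left; 35 > 24 → go right; 35 > 27 → go right; 35 > 34 → go right. Place as right child of 34.

Subtree rooted at 55 contains: 55, 49, 48, 67, 56, 61, 74 — 7 nodes.

7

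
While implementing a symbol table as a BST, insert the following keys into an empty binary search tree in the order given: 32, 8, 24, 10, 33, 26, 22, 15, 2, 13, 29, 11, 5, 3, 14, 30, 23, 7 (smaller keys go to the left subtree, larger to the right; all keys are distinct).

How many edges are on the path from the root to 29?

Resulting structure (node: left, right):
  32: L=8, R=33
  8: L=2, R=24
  24: L=10, R=26
  10: L=–, R=22
  33: L=–, R=–
  26: L=–, R=29
  22: L=15, R=23
  15: L=13, R=–
  2: L=–, R=5
  13: L=11, R=14
  29: L=–, R=30
  11: L=–, R=–
  5: L=3, R=7
  3: L=–, R=–
  14: L=–, R=–
  30: L=–, R=–
  23: L=–, R=–
  7: L=–, R=–

Path to 29: 32 → 8 → 24 → 26 → 29, which is 4 edges.

4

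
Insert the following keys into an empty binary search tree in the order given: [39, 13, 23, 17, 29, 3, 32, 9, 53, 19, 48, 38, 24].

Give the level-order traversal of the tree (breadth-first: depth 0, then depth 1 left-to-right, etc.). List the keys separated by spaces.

39 13 53 3 23 48 9 17 29 19 24 32 38

Resulting structure (node: left, right):
  39: L=13, R=53
  13: L=3, R=23
  23: L=17, R=29
  17: L=–, R=19
  29: L=24, R=32
  3: L=–, R=9
  32: L=–, R=38
  9: L=–, R=–
  53: L=48, R=–
  19: L=–, R=–
  48: L=–, R=–
  38: L=–, R=–
  24: L=–, R=–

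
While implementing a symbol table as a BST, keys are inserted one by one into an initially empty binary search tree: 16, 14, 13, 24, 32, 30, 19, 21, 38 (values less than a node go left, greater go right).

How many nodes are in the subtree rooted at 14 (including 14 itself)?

2

Resulting structure (node: left, right):
  16: L=14, R=24
  14: L=13, R=–
  13: L=–, R=–
  24: L=19, R=32
  32: L=30, R=38
  30: L=–, R=–
  19: L=–, R=21
  21: L=–, R=–
  38: L=–, R=–

Subtree rooted at 14 contains: 14, 13 — 2 nodes.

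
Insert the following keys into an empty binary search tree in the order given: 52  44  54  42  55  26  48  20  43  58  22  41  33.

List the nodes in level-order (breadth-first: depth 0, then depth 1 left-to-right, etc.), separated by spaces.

52 44 54 42 48 55 26 43 58 20 41 22 33

52: root
44: left child of 52 (depth 1)
54: right child of 52 (depth 1)
42: left child of 44 (depth 2)
55: right child of 54 (depth 2)
26: left child of 42 (depth 3)
48: right child of 44 (depth 2)
20: left child of 26 (depth 4)
43: right child of 42 (depth 3)
58: right child of 55 (depth 3)
22: right child of 20 (depth 5)
41: right child of 26 (depth 4)
33: left child of 41 (depth 5)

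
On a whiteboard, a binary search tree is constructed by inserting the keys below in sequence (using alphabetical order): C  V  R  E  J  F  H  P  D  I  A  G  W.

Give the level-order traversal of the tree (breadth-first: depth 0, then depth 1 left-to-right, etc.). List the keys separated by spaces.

C A V R W E D J F P H G I

C: root
V: right child of C (depth 1)
R: left child of V (depth 2)
E: left child of R (depth 3)
J: right child of E (depth 4)
F: left child of J (depth 5)
H: right child of F (depth 6)
P: right child of J (depth 5)
D: left child of E (depth 4)
I: right child of H (depth 7)
A: left child of C (depth 1)
G: left child of H (depth 7)
W: right child of V (depth 2)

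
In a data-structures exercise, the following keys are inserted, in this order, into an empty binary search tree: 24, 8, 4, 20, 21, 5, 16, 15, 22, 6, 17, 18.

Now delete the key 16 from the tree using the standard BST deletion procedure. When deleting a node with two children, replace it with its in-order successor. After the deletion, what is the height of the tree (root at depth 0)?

4

Insert 24: tree is empty, so 24 becomes the root.
Insert 8: 8 < 24 → go left. Place as left child of 24.
Insert 4: 4 < 24 → go left; 4 < 8 → go left. Place as left child of 8.
Insert 20: 20 < 24 → go left; 20 > 8 → go right. Place as right child of 8.
Insert 21: 21 < 24 → go left; 21 > 8 → go right; 21 > 20 → go right. Place as right child of 20.
Insert 5: 5 < 24 → go left; 5 < 8 → go left; 5 > 4 → go right. Place as right child of 4.
Insert 16: 16 < 24 → go left; 16 > 8 → go right; 16 < 20 → go left. Place as left child of 20.
Insert 15: 15 < 24 → go left; 15 > 8 → go right; 15 < 20 → go left; 15 < 16 → go left. Place as left child of 16.
Insert 22: 22 < 24 → go left; 22 > 8 → go right; 22 > 20 → go right; 22 > 21 → go right. Place as right child of 21.
Insert 6: 6 < 24 → go left; 6 < 8 → go left; 6 > 4 → go right; 6 > 5 → go right. Place as right child of 5.
Insert 17: 17 < 24 → go left; 17 > 8 → go right; 17 < 20 → go left; 17 > 16 → go right. Place as right child of 16.
Insert 18: 18 < 24 → go left; 18 > 8 → go right; 18 < 20 → go left; 18 > 16 → go right; 18 > 17 → go right. Place as right child of 17.

Delete 16 (two children — replace with in-order successor).
After deletion, deepest node is 15 at depth 4.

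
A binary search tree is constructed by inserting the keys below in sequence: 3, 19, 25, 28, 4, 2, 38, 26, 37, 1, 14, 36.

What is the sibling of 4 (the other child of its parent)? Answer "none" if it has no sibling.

Insert 3: tree is empty, so 3 becomes the root.
Insert 19: 19 > 3 → go right. Place as right child of 3.
Insert 25: 25 > 3 → go right; 25 > 19 → go right. Place as right child of 19.
Insert 28: 28 > 3 → go right; 28 > 19 → go right; 28 > 25 → go right. Place as right child of 25.
Insert 4: 4 > 3 → go right; 4 < 19 → go left. Place as left child of 19.
Insert 2: 2 < 3 → go left. Place as left child of 3.
Insert 38: 38 > 3 → go right; 38 > 19 → go right; 38 > 25 → go right; 38 > 28 → go right. Place as right child of 28.
Insert 26: 26 > 3 → go right; 26 > 19 → go right; 26 > 25 → go right; 26 < 28 → go left. Place as left child of 28.
Insert 37: 37 > 3 → go right; 37 > 19 → go right; 37 > 25 → go right; 37 > 28 → go right; 37 < 38 → go left. Place as left child of 38.
Insert 1: 1 < 3 → go left; 1 < 2 → go left. Place as left child of 2.
Insert 14: 14 > 3 → go right; 14 < 19 → go left; 14 > 4 → go right. Place as right child of 4.
Insert 36: 36 > 3 → go right; 36 > 19 → go right; 36 > 25 → go right; 36 > 28 → go right; 36 < 38 → go left; 36 < 37 → go left. Place as left child of 37.

4's parent is 19; the other child of 19 is 25.

25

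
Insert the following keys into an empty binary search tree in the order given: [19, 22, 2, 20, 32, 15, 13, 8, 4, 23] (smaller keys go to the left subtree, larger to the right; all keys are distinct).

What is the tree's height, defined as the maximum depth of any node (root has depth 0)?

5

19: root
22: right child of 19 (depth 1)
2: left child of 19 (depth 1)
20: left child of 22 (depth 2)
32: right child of 22 (depth 2)
15: right child of 2 (depth 2)
13: left child of 15 (depth 3)
8: left child of 13 (depth 4)
4: left child of 8 (depth 5)
23: left child of 32 (depth 3)

The deepest node is 4 at depth 5.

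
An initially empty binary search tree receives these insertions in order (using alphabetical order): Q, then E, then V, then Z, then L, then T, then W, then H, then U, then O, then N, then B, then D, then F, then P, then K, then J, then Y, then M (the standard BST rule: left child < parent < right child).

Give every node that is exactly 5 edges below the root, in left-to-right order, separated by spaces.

Insert Q: tree is empty, so Q becomes the root.
Insert E: E < Q → go left. Place as left child of Q.
Insert V: V > Q → go right. Place as right child of Q.
Insert Z: Z > Q → go right; Z > V → go right. Place as right child of V.
Insert L: L < Q → go left; L > E → go right. Place as right child of E.
Insert T: T > Q → go right; T < V → go left. Place as left child of V.
Insert W: W > Q → go right; W > V → go right; W < Z → go left. Place as left child of Z.
Insert H: H < Q → go left; H > E → go right; H < L → go left. Place as left child of L.
Insert U: U > Q → go right; U < V → go left; U > T → go right. Place as right child of T.
Insert O: O < Q → go left; O > E → go right; O > L → go right. Place as right child of L.
Insert N: N < Q → go left; N > E → go right; N > L → go right; N < O → go left. Place as left child of O.
Insert B: B < Q → go left; B < E → go left. Place as left child of E.
Insert D: D < Q → go left; D < E → go left; D > B → go right. Place as right child of B.
Insert F: F < Q → go left; F > E → go right; F < L → go left; F < H → go left. Place as left child of H.
Insert P: P < Q → go left; P > E → go right; P > L → go right; P > O → go right. Place as right child of O.
Insert K: K < Q → go left; K > E → go right; K < L → go left; K > H → go right. Place as right child of H.
Insert J: J < Q → go left; J > E → go right; J < L → go left; J > H → go right; J < K → go left. Place as left child of K.
Insert Y: Y > Q → go right; Y > V → go right; Y < Z → go left; Y > W → go right. Place as right child of W.
Insert M: M < Q → go left; M > E → go right; M > L → go right; M < O → go left; M < N → go left. Place as left child of N.

J M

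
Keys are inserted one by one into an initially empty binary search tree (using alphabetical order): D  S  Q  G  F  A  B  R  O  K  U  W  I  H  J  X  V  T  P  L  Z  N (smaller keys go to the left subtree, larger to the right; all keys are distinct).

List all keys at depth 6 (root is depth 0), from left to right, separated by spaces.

D: root
S: right child of D (depth 1)
Q: left child of S (depth 2)
G: left child of Q (depth 3)
F: left child of G (depth 4)
A: left child of D (depth 1)
B: right child of A (depth 2)
R: right child of Q (depth 3)
O: right child of G (depth 4)
K: left child of O (depth 5)
U: right child of S (depth 2)
W: right child of U (depth 3)
I: left child of K (depth 6)
H: left child of I (depth 7)
J: right child of I (depth 7)
X: right child of W (depth 4)
V: left child of W (depth 4)
T: left child of U (depth 3)
P: right child of O (depth 5)
L: right child of K (depth 6)
Z: right child of X (depth 5)
N: right child of L (depth 7)

I L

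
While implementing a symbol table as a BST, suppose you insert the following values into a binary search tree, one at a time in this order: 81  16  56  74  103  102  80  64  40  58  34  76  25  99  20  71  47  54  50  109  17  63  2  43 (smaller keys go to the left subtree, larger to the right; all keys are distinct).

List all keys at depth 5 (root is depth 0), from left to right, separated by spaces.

25 43 54 58 71 76

81: root
16: left child of 81 (depth 1)
56: right child of 16 (depth 2)
74: right child of 56 (depth 3)
103: right child of 81 (depth 1)
102: left child of 103 (depth 2)
80: right child of 74 (depth 4)
64: left child of 74 (depth 4)
40: left child of 56 (depth 3)
58: left child of 64 (depth 5)
34: left child of 40 (depth 4)
76: left child of 80 (depth 5)
25: left child of 34 (depth 5)
99: left child of 102 (depth 3)
20: left child of 25 (depth 6)
71: right child of 64 (depth 5)
47: right child of 40 (depth 4)
54: right child of 47 (depth 5)
50: left child of 54 (depth 6)
109: right child of 103 (depth 2)
17: left child of 20 (depth 7)
63: right child of 58 (depth 6)
2: left child of 16 (depth 2)
43: left child of 47 (depth 5)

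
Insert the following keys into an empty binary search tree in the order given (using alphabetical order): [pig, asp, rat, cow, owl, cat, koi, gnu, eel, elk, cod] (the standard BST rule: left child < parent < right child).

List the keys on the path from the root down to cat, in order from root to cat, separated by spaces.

Resulting structure (node: left, right):
  pig: L=asp, R=rat
  asp: L=–, R=cow
  rat: L=–, R=–
  cow: L=cat, R=owl
  owl: L=koi, R=–
  cat: L=–, R=cod
  koi: L=gnu, R=–
  gnu: L=eel, R=–
  eel: L=–, R=elk
  elk: L=–, R=–
  cod: L=–, R=–

pig asp cow cat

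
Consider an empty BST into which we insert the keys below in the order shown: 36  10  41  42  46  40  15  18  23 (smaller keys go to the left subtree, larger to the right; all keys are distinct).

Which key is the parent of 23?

18

Resulting structure (node: left, right):
  36: L=10, R=41
  10: L=–, R=15
  41: L=40, R=42
  42: L=–, R=46
  46: L=–, R=–
  40: L=–, R=–
  15: L=–, R=18
  18: L=–, R=23
  23: L=–, R=–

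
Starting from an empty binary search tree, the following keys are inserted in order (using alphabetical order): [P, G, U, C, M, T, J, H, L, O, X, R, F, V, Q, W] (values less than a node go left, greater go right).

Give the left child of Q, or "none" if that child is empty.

P: root
G: left child of P (depth 1)
U: right child of P (depth 1)
C: left child of G (depth 2)
M: right child of G (depth 2)
T: left child of U (depth 2)
J: left child of M (depth 3)
H: left child of J (depth 4)
L: right child of J (depth 4)
O: right child of M (depth 3)
X: right child of U (depth 2)
R: left child of T (depth 3)
F: right child of C (depth 3)
V: left child of X (depth 3)
Q: left child of R (depth 4)
W: right child of V (depth 4)

none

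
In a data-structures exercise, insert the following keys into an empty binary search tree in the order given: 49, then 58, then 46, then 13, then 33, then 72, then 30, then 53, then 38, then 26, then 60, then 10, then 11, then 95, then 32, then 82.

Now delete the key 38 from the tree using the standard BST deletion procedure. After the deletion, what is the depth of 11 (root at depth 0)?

4

Resulting structure (node: left, right):
  49: L=46, R=58
  58: L=53, R=72
  46: L=13, R=–
  13: L=10, R=33
  33: L=30, R=38
  72: L=60, R=95
  30: L=26, R=32
  53: L=–, R=–
  38: L=–, R=–
  26: L=–, R=–
  60: L=–, R=–
  10: L=–, R=11
  11: L=–, R=–
  95: L=82, R=–
  32: L=–, R=–
  82: L=–, R=–

Delete 38 (at most one child — splice it out).
After deletion, path to 11: 49 → 46 → 13 → 10 → 11.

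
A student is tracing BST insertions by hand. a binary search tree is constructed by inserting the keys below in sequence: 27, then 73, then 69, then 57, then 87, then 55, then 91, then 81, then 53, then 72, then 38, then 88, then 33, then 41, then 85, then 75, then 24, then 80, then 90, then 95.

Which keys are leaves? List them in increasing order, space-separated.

Insert 27: tree is empty, so 27 becomes the root.
Insert 73: 73 > 27 → go right. Place as right child of 27.
Insert 69: 69 > 27 → go right; 69 < 73 → go left. Place as left child of 73.
Insert 57: 57 > 27 → go right; 57 < 73 → go left; 57 < 69 → go left. Place as left child of 69.
Insert 87: 87 > 27 → go right; 87 > 73 → go right. Place as right child of 73.
Insert 55: 55 > 27 → go right; 55 < 73 → go left; 55 < 69 → go left; 55 < 57 → go left. Place as left child of 57.
Insert 91: 91 > 27 → go right; 91 > 73 → go right; 91 > 87 → go right. Place as right child of 87.
Insert 81: 81 > 27 → go right; 81 > 73 → go right; 81 < 87 → go left. Place as left child of 87.
Insert 53: 53 > 27 → go right; 53 < 73 → go left; 53 < 69 → go left; 53 < 57 → go left; 53 < 55 → go left. Place as left child of 55.
Insert 72: 72 > 27 → go right; 72 < 73 → go left; 72 > 69 → go right. Place as right child of 69.
Insert 38: 38 > 27 → go right; 38 < 73 → go left; 38 < 69 → go left; 38 < 57 → go left; 38 < 55 → go left; 38 < 53 → go left. Place as left child of 53.
Insert 88: 88 > 27 → go right; 88 > 73 → go right; 88 > 87 → go right; 88 < 91 → go left. Place as left child of 91.
Insert 33: 33 > 27 → go right; 33 < 73 → go left; 33 < 69 → go left; 33 < 57 → go left; 33 < 55 → go left; 33 < 53 → go left; 33 < 38 → go left. Place as left child of 38.
Insert 41: 41 > 27 → go right; 41 < 73 → go left; 41 < 69 → go left; 41 < 57 → go left; 41 < 55 → go left; 41 < 53 → go left; 41 > 38 → go right. Place as right child of 38.
Insert 85: 85 > 27 → go right; 85 > 73 → go right; 85 < 87 → go left; 85 > 81 → go right. Place as right child of 81.
Insert 75: 75 > 27 → go right; 75 > 73 → go right; 75 < 87 → go left; 75 < 81 → go left. Place as left child of 81.
Insert 24: 24 < 27 → go left. Place as left child of 27.
Insert 80: 80 > 27 → go right; 80 > 73 → go right; 80 < 87 → go left; 80 < 81 → go left; 80 > 75 → go right. Place as right child of 75.
Insert 90: 90 > 27 → go right; 90 > 73 → go right; 90 > 87 → go right; 90 < 91 → go left; 90 > 88 → go right. Place as right child of 88.
Insert 95: 95 > 27 → go right; 95 > 73 → go right; 95 > 87 → go right; 95 > 91 → go right. Place as right child of 91.

24 33 41 72 80 85 90 95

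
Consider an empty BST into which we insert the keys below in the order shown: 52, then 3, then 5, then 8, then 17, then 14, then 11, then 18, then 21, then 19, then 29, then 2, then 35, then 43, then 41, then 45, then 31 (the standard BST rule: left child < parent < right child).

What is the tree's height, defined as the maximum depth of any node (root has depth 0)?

10

52: root
3: left child of 52 (depth 1)
5: right child of 3 (depth 2)
8: right child of 5 (depth 3)
17: right child of 8 (depth 4)
14: left child of 17 (depth 5)
11: left child of 14 (depth 6)
18: right child of 17 (depth 5)
21: right child of 18 (depth 6)
19: left child of 21 (depth 7)
29: right child of 21 (depth 7)
2: left child of 3 (depth 2)
35: right child of 29 (depth 8)
43: right child of 35 (depth 9)
41: left child of 43 (depth 10)
45: right child of 43 (depth 10)
31: left child of 35 (depth 9)

The deepest node is 41 at depth 10.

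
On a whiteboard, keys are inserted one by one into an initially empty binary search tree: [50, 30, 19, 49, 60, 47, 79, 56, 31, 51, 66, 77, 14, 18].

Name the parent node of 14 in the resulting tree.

19

50: root
30: left child of 50 (depth 1)
19: left child of 30 (depth 2)
49: right child of 30 (depth 2)
60: right child of 50 (depth 1)
47: left child of 49 (depth 3)
79: right child of 60 (depth 2)
56: left child of 60 (depth 2)
31: left child of 47 (depth 4)
51: left child of 56 (depth 3)
66: left child of 79 (depth 3)
77: right child of 66 (depth 4)
14: left child of 19 (depth 3)
18: right child of 14 (depth 4)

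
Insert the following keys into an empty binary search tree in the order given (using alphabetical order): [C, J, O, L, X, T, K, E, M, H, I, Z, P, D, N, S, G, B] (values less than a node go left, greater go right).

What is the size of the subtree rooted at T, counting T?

Insert C: tree is empty, so C becomes the root.
Insert J: J > C → go right. Place as right child of C.
Insert O: O > C → go right; O > J → go right. Place as right child of J.
Insert L: L > C → go right; L > J → go right; L < O → go left. Place as left child of O.
Insert X: X > C → go right; X > J → go right; X > O → go right. Place as right child of O.
Insert T: T > C → go right; T > J → go right; T > O → go right; T < X → go left. Place as left child of X.
Insert K: K > C → go right; K > J → go right; K < O → go left; K < L → go left. Place as left child of L.
Insert E: E > C → go right; E < J → go left. Place as left child of J.
Insert M: M > C → go right; M > J → go right; M < O → go left; M > L → go right. Place as right child of L.
Insert H: H > C → go right; H < J → go left; H > E → go right. Place as right child of E.
Insert I: I > C → go right; I < J → go left; I > E → go right; I > H → go right. Place as right child of H.
Insert Z: Z > C → go right; Z > J → go right; Z > O → go right; Z > X → go right. Place as right child of X.
Insert P: P > C → go right; P > J → go right; P > O → go right; P < X → go left; P < T → go left. Place as left child of T.
Insert D: D > C → go right; D < J → go left; D < E → go left. Place as left child of E.
Insert N: N > C → go right; N > J → go right; N < O → go left; N > L → go right; N > M → go right. Place as right child of M.
Insert S: S > C → go right; S > J → go right; S > O → go right; S < X → go left; S < T → go left; S > P → go right. Place as right child of P.
Insert G: G > C → go right; G < J → go left; G > E → go right; G < H → go left. Place as left child of H.
Insert B: B < C → go left. Place as left child of C.

Subtree rooted at T contains: T, P, S — 3 nodes.

3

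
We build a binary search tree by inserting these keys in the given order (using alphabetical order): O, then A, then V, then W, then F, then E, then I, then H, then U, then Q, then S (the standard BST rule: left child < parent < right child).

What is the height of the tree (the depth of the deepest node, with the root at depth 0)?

O: root
A: left child of O (depth 1)
V: right child of O (depth 1)
W: right child of V (depth 2)
F: right child of A (depth 2)
E: left child of F (depth 3)
I: right child of F (depth 3)
H: left child of I (depth 4)
U: left child of V (depth 2)
Q: left child of U (depth 3)
S: right child of Q (depth 4)

The deepest node is H at depth 4.

4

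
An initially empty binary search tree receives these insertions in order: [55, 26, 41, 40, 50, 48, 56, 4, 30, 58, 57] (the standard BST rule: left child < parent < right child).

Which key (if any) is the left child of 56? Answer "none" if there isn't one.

Insert 55: tree is empty, so 55 becomes the root.
Insert 26: 26 < 55 → go left. Place as left child of 55.
Insert 41: 41 < 55 → go left; 41 > 26 → go right. Place as right child of 26.
Insert 40: 40 < 55 → go left; 40 > 26 → go right; 40 < 41 → go left. Place as left child of 41.
Insert 50: 50 < 55 → go left; 50 > 26 → go right; 50 > 41 → go right. Place as right child of 41.
Insert 48: 48 < 55 → go left; 48 > 26 → go right; 48 > 41 → go right; 48 < 50 → go left. Place as left child of 50.
Insert 56: 56 > 55 → go right. Place as right child of 55.
Insert 4: 4 < 55 → go left; 4 < 26 → go left. Place as left child of 26.
Insert 30: 30 < 55 → go left; 30 > 26 → go right; 30 < 41 → go left; 30 < 40 → go left. Place as left child of 40.
Insert 58: 58 > 55 → go right; 58 > 56 → go right. Place as right child of 56.
Insert 57: 57 > 55 → go right; 57 > 56 → go right; 57 < 58 → go left. Place as left child of 58.

none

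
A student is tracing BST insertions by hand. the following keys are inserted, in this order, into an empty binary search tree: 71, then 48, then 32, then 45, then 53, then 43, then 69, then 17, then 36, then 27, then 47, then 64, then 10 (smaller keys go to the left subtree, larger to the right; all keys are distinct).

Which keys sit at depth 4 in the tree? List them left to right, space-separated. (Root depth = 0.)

10 27 43 47 64

Insert 71: tree is empty, so 71 becomes the root.
Insert 48: 48 < 71 → go left. Place as left child of 71.
Insert 32: 32 < 71 → go left; 32 < 48 → go left. Place as left child of 48.
Insert 45: 45 < 71 → go left; 45 < 48 → go left; 45 > 32 → go right. Place as right child of 32.
Insert 53: 53 < 71 → go left; 53 > 48 → go right. Place as right child of 48.
Insert 43: 43 < 71 → go left; 43 < 48 → go left; 43 > 32 → go right; 43 < 45 → go left. Place as left child of 45.
Insert 69: 69 < 71 → go left; 69 > 48 → go right; 69 > 53 → go right. Place as right child of 53.
Insert 17: 17 < 71 → go left; 17 < 48 → go left; 17 < 32 → go left. Place as left child of 32.
Insert 36: 36 < 71 → go left; 36 < 48 → go left; 36 > 32 → go right; 36 < 45 → go left; 36 < 43 → go left. Place as left child of 43.
Insert 27: 27 < 71 → go left; 27 < 48 → go left; 27 < 32 → go left; 27 > 17 → go right. Place as right child of 17.
Insert 47: 47 < 71 → go left; 47 < 48 → go left; 47 > 32 → go right; 47 > 45 → go right. Place as right child of 45.
Insert 64: 64 < 71 → go left; 64 > 48 → go right; 64 > 53 → go right; 64 < 69 → go left. Place as left child of 69.
Insert 10: 10 < 71 → go left; 10 < 48 → go left; 10 < 32 → go left; 10 < 17 → go left. Place as left child of 17.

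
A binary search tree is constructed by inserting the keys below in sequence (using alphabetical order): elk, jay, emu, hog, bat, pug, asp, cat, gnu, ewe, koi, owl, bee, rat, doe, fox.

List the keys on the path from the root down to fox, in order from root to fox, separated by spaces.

elk jay emu hog gnu ewe fox

elk: root
jay: right child of elk (depth 1)
emu: left child of jay (depth 2)
hog: right child of emu (depth 3)
bat: left child of elk (depth 1)
pug: right child of jay (depth 2)
asp: left child of bat (depth 2)
cat: right child of bat (depth 2)
gnu: left child of hog (depth 4)
ewe: left child of gnu (depth 5)
koi: left child of pug (depth 3)
owl: right child of koi (depth 4)
bee: left child of cat (depth 3)
rat: right child of pug (depth 3)
doe: right child of cat (depth 3)
fox: right child of ewe (depth 6)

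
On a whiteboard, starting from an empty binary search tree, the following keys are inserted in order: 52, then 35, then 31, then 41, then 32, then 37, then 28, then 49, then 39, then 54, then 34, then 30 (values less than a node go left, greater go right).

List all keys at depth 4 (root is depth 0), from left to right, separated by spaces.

30 34 39

Insert 52: tree is empty, so 52 becomes the root.
Insert 35: 35 < 52 → go left. Place as left child of 52.
Insert 31: 31 < 52 → go left; 31 < 35 → go left. Place as left child of 35.
Insert 41: 41 < 52 → go left; 41 > 35 → go right. Place as right child of 35.
Insert 32: 32 < 52 → go left; 32 < 35 → go left; 32 > 31 → go right. Place as right child of 31.
Insert 37: 37 < 52 → go left; 37 > 35 → go right; 37 < 41 → go left. Place as left child of 41.
Insert 28: 28 < 52 → go left; 28 < 35 → go left; 28 < 31 → go left. Place as left child of 31.
Insert 49: 49 < 52 → go left; 49 > 35 → go right; 49 > 41 → go right. Place as right child of 41.
Insert 39: 39 < 52 → go left; 39 > 35 → go right; 39 < 41 → go left; 39 > 37 → go right. Place as right child of 37.
Insert 54: 54 > 52 → go right. Place as right child of 52.
Insert 34: 34 < 52 → go left; 34 < 35 → go left; 34 > 31 → go right; 34 > 32 → go right. Place as right child of 32.
Insert 30: 30 < 52 → go left; 30 < 35 → go left; 30 < 31 → go left; 30 > 28 → go right. Place as right child of 28.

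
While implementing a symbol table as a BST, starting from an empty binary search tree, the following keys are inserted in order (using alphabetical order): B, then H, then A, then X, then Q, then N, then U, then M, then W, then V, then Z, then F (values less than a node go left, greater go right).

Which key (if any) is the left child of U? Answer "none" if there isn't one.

Insert B: tree is empty, so B becomes the root.
Insert H: H > B → go right. Place as right child of B.
Insert A: A < B → go left. Place as left child of B.
Insert X: X > B → go right; X > H → go right. Place as right child of H.
Insert Q: Q > B → go right; Q > H → go right; Q < X → go left. Place as left child of X.
Insert N: N > B → go right; N > H → go right; N < X → go left; N < Q → go left. Place as left child of Q.
Insert U: U > B → go right; U > H → go right; U < X → go left; U > Q → go right. Place as right child of Q.
Insert M: M > B → go right; M > H → go right; M < X → go left; M < Q → go left; M < N → go left. Place as left child of N.
Insert W: W > B → go right; W > H → go right; W < X → go left; W > Q → go right; W > U → go right. Place as right child of U.
Insert V: V > B → go right; V > H → go right; V < X → go left; V > Q → go right; V > U → go right; V < W → go left. Place as left child of W.
Insert Z: Z > B → go right; Z > H → go right; Z > X → go right. Place as right child of X.
Insert F: F > B → go right; F < H → go left. Place as left child of H.

none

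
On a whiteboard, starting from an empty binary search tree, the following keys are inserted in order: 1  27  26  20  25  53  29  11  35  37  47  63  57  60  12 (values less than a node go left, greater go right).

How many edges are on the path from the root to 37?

5

Insert 1: tree is empty, so 1 becomes the root.
Insert 27: 27 > 1 → go right. Place as right child of 1.
Insert 26: 26 > 1 → go right; 26 < 27 → go left. Place as left child of 27.
Insert 20: 20 > 1 → go right; 20 < 27 → go left; 20 < 26 → go left. Place as left child of 26.
Insert 25: 25 > 1 → go right; 25 < 27 → go left; 25 < 26 → go left; 25 > 20 → go right. Place as right child of 20.
Insert 53: 53 > 1 → go right; 53 > 27 → go right. Place as right child of 27.
Insert 29: 29 > 1 → go right; 29 > 27 → go right; 29 < 53 → go left. Place as left child of 53.
Insert 11: 11 > 1 → go right; 11 < 27 → go left; 11 < 26 → go left; 11 < 20 → go left. Place as left child of 20.
Insert 35: 35 > 1 → go right; 35 > 27 → go right; 35 < 53 → go left; 35 > 29 → go right. Place as right child of 29.
Insert 37: 37 > 1 → go right; 37 > 27 → go right; 37 < 53 → go left; 37 > 29 → go right; 37 > 35 → go right. Place as right child of 35.
Insert 47: 47 > 1 → go right; 47 > 27 → go right; 47 < 53 → go left; 47 > 29 → go right; 47 > 35 → go right; 47 > 37 → go right. Place as right child of 37.
Insert 63: 63 > 1 → go right; 63 > 27 → go right; 63 > 53 → go right. Place as right child of 53.
Insert 57: 57 > 1 → go right; 57 > 27 → go right; 57 > 53 → go right; 57 < 63 → go left. Place as left child of 63.
Insert 60: 60 > 1 → go right; 60 > 27 → go right; 60 > 53 → go right; 60 < 63 → go left; 60 > 57 → go right. Place as right child of 57.
Insert 12: 12 > 1 → go right; 12 < 27 → go left; 12 < 26 → go left; 12 < 20 → go left; 12 > 11 → go right. Place as right child of 11.

Path to 37: 1 → 27 → 53 → 29 → 35 → 37, which is 5 edges.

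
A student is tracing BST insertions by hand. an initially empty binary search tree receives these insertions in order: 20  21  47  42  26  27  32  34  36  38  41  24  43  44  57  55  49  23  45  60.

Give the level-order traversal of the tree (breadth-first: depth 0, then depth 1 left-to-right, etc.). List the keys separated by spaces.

20 21 47 42 57 26 43 55 60 24 27 44 49 23 32 45 34 36 38 41

20: root
21: right child of 20 (depth 1)
47: right child of 21 (depth 2)
42: left child of 47 (depth 3)
26: left child of 42 (depth 4)
27: right child of 26 (depth 5)
32: right child of 27 (depth 6)
34: right child of 32 (depth 7)
36: right child of 34 (depth 8)
38: right child of 36 (depth 9)
41: right child of 38 (depth 10)
24: left child of 26 (depth 5)
43: right child of 42 (depth 4)
44: right child of 43 (depth 5)
57: right child of 47 (depth 3)
55: left child of 57 (depth 4)
49: left child of 55 (depth 5)
23: left child of 24 (depth 6)
45: right child of 44 (depth 6)
60: right child of 57 (depth 4)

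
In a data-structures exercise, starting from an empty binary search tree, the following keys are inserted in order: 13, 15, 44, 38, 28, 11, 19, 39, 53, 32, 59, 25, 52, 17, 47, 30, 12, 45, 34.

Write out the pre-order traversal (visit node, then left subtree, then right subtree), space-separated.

13 11 12 15 44 38 28 19 17 25 32 30 34 39 53 52 47 45 59

13: root
15: right child of 13 (depth 1)
44: right child of 15 (depth 2)
38: left child of 44 (depth 3)
28: left child of 38 (depth 4)
11: left child of 13 (depth 1)
19: left child of 28 (depth 5)
39: right child of 38 (depth 4)
53: right child of 44 (depth 3)
32: right child of 28 (depth 5)
59: right child of 53 (depth 4)
25: right child of 19 (depth 6)
52: left child of 53 (depth 4)
17: left child of 19 (depth 6)
47: left child of 52 (depth 5)
30: left child of 32 (depth 6)
12: right child of 11 (depth 2)
45: left child of 47 (depth 6)
34: right child of 32 (depth 6)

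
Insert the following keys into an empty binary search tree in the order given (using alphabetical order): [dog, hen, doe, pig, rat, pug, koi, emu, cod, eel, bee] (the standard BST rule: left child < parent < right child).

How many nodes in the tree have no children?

dog: root
hen: right child of dog (depth 1)
doe: left child of dog (depth 1)
pig: right child of hen (depth 2)
rat: right child of pig (depth 3)
pug: left child of rat (depth 4)
koi: left child of pig (depth 3)
emu: left child of hen (depth 2)
cod: left child of doe (depth 2)
eel: left child of emu (depth 3)
bee: left child of cod (depth 3)

Leaves: bee, eel, koi, pug — 4 in total.

4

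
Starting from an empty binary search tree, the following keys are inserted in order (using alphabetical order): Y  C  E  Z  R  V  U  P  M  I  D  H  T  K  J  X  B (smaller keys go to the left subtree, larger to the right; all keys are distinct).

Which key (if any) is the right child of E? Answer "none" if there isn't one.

R

Y: root
C: left child of Y (depth 1)
E: right child of C (depth 2)
Z: right child of Y (depth 1)
R: right child of E (depth 3)
V: right child of R (depth 4)
U: left child of V (depth 5)
P: left child of R (depth 4)
M: left child of P (depth 5)
I: left child of M (depth 6)
D: left child of E (depth 3)
H: left child of I (depth 7)
T: left child of U (depth 6)
K: right child of I (depth 7)
J: left child of K (depth 8)
X: right child of V (depth 5)
B: left child of C (depth 2)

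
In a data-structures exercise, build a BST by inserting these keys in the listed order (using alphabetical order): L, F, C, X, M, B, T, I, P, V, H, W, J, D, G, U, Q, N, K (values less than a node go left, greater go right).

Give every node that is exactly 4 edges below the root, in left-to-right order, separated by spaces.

G K P V

Insert L: tree is empty, so L becomes the root.
Insert F: F < L → go left. Place as left child of L.
Insert C: C < L → go left; C < F → go left. Place as left child of F.
Insert X: X > L → go right. Place as right child of L.
Insert M: M > L → go right; M < X → go left. Place as left child of X.
Insert B: B < L → go left; B < F → go left; B < C → go left. Place as left child of C.
Insert T: T > L → go right; T < X → go left; T > M → go right. Place as right child of M.
Insert I: I < L → go left; I > F → go right. Place as right child of F.
Insert P: P > L → go right; P < X → go left; P > M → go right; P < T → go left. Place as left child of T.
Insert V: V > L → go right; V < X → go left; V > M → go right; V > T → go right. Place as right child of T.
Insert H: H < L → go left; H > F → go right; H < I → go left. Place as left child of I.
Insert W: W > L → go right; W < X → go left; W > M → go right; W > T → go right; W > V → go right. Place as right child of V.
Insert J: J < L → go left; J > F → go right; J > I → go right. Place as right child of I.
Insert D: D < L → go left; D < F → go left; D > C → go right. Place as right child of C.
Insert G: G < L → go left; G > F → go right; G < I → go left; G < H → go left. Place as left child of H.
Insert U: U > L → go right; U < X → go left; U > M → go right; U > T → go right; U < V → go left. Place as left child of V.
Insert Q: Q > L → go right; Q < X → go left; Q > M → go right; Q < T → go left; Q > P → go right. Place as right child of P.
Insert N: N > L → go right; N < X → go left; N > M → go right; N < T → go left; N < P → go left. Place as left child of P.
Insert K: K < L → go left; K > F → go right; K > I → go right; K > J → go right. Place as right child of J.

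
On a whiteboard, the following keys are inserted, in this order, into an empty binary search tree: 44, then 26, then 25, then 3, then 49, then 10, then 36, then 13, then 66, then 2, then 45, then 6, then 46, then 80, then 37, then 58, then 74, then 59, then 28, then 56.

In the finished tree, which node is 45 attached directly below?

44: root
26: left child of 44 (depth 1)
25: left child of 26 (depth 2)
3: left child of 25 (depth 3)
49: right child of 44 (depth 1)
10: right child of 3 (depth 4)
36: right child of 26 (depth 2)
13: right child of 10 (depth 5)
66: right child of 49 (depth 2)
2: left child of 3 (depth 4)
45: left child of 49 (depth 2)
6: left child of 10 (depth 5)
46: right child of 45 (depth 3)
80: right child of 66 (depth 3)
37: right child of 36 (depth 3)
58: left child of 66 (depth 3)
74: left child of 80 (depth 4)
59: right child of 58 (depth 4)
28: left child of 36 (depth 3)
56: left child of 58 (depth 4)

49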